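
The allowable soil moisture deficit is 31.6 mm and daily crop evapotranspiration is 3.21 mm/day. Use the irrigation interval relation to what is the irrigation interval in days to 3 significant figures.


Approach: apply the irrigation interval relation, interval = SMD / ETc.
interval = 31.6 / 3.21 = 9.84 days
Therefore the irrigation interval = 9.84 days.


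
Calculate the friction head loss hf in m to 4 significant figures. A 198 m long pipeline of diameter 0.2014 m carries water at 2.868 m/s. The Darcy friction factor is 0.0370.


Approach: apply the Darcy-Weisbach equation, hf = f*(L/D)*(v^2/(2g)).
hf = 0.0370 * (198/0.2014) * (2.868^2 / (2*9.81))
hf = 15.25 m
Therefore the friction head loss hf = 15.25 m.


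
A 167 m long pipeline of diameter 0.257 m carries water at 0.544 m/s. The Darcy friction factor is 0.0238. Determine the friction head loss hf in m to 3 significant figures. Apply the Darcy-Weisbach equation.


Approach: apply the Darcy-Weisbach equation, hf = f*(L/D)*(v^2/(2g)).
hf = 0.0238 * (167/0.257) * (0.544^2 / (2*9.81))
hf = 0.233 m
Therefore the friction head loss hf = 0.233 m.


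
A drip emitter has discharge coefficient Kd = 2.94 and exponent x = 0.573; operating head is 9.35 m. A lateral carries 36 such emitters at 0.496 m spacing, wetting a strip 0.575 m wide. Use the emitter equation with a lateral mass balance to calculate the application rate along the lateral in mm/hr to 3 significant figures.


Approach: apply the emitter equation with a lateral mass balance, q = Kd*h^x; Q = n*q; rate = Q/(n*spacing*width).
Step 1 — single emitter flow (q = Kd*h^x):
  q = 2.94 * 9.35^0.573 = 10.583 L/hr
Step 2 — total lateral flow: Q = 36 * 10.583 = 381.00 L/hr
Step 3 — wetted area: A = 36 * 0.496 * 0.575 = 10.267 m^2
Step 4 — application rate: Q/A = 381.00/10.267 = 37.1 mm/hr
Therefore the application rate along the lateral = 37.1 mm/hr.


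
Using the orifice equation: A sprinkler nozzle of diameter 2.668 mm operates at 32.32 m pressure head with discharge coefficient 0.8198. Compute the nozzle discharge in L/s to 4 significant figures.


Approach: apply the orifice equation, Q = Cd*A*sqrt(2*g*h), A = pi*(d/2)^2.
A = pi*(2.668e-3/2)^2 = 5.59064e-06 m^2
Q = 0.8198 * 5.59064e-06 * sqrt(2*9.81*32.32) * 1000 = 0.1154 L/s
Therefore the nozzle discharge = 0.1154 L/s.


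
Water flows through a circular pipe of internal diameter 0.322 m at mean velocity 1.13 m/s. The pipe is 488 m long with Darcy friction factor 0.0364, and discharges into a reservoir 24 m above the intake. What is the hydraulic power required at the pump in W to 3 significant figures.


Approach: apply continuity + Darcy-Weisbach + hydraulic power, Q = A*v; hf = f*(L/D)*(v^2/(2g)); H = static + hf; P = rho*g*Q*H.
Step 1 — flow rate (continuity, Q = A*v):
  A = pi*(0.322/2)^2 = 0.081433 m^2
  Q = 0.081433 * 1.13 = 0.092020 m^3/s
Step 2 — friction head loss (Darcy-Weisbach):
  hf = 0.0364 * (488/0.322) * (1.13^2 / (2*9.81))
  hf = 3.5902 m
Step 3 — total head: H = 24 + 3.5902 = 27.590 m
Step 4 — hydraulic power (P = rho*g*Q*H):
  P = 1000 * 9.81 * 0.092020 * 27.590 = 24900 W
Therefore the hydraulic power required at the pump = 24900 W.


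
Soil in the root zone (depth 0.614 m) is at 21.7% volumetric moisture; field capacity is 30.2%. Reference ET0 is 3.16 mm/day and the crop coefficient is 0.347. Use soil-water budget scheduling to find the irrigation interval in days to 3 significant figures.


Approach: apply soil-water budget scheduling, SMD = (FC-theta)/100*depth*1000; ETc = ET0*Kc; interval = SMD/ETc.
Step 1 — soil moisture deficit:
  SMD = (30.2 - 21.7)/100 * 0.614 * 1000 = 52.190 mm
Step 2 — daily crop ET (ETc = ET0*Kc):
  ETc = 3.16 * 0.347 = 1.0965 mm/day
Step 3 — irrigation interval (SMD/ETc):
  interval = 52.190 / 1.0965 = 47.6 days
Therefore the irrigation interval = 47.6 days.


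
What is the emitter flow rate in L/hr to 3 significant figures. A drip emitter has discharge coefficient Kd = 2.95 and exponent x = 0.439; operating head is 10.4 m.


Approach: apply the emitter characteristic equation, q = Kd * h^x.
q = 2.95 * 10.4^0.439 = 8.25 L/hr
Therefore the emitter flow rate = 8.25 L/hr.


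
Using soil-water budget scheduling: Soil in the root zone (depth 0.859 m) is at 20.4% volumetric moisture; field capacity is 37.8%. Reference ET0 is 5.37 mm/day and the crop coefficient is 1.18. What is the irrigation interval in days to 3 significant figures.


Approach: apply soil-water budget scheduling, SMD = (FC-theta)/100*depth*1000; ETc = ET0*Kc; interval = SMD/ETc.
Step 1 — soil moisture deficit:
  SMD = (37.8 - 20.4)/100 * 0.859 * 1000 = 149.47 mm
Step 2 — daily crop ET (ETc = ET0*Kc):
  ETc = 5.37 * 1.18 = 6.3366 mm/day
Step 3 — irrigation interval (SMD/ETc):
  interval = 149.47 / 6.3366 = 23.6 days
Therefore the irrigation interval = 23.6 days.


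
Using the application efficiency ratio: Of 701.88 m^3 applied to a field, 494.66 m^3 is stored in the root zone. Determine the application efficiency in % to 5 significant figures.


Approach: apply the application efficiency ratio, Ea = (stored/applied)*100.
Ea = (494.66/701.88)*100 = 70.476 %
Therefore the application efficiency = 70.476 %.


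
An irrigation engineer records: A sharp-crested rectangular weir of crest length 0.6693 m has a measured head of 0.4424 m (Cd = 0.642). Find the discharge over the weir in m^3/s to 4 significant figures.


Approach: apply the rectangular weir equation, Q = (2/3)*Cd*L*sqrt(2g)*H^1.5.
Q = (2/3)*0.642*0.6693*sqrt(2*9.81)*0.4424^1.5 = 0.3734 m^3/s
Therefore the discharge over the weir = 0.3734 m^3/s.


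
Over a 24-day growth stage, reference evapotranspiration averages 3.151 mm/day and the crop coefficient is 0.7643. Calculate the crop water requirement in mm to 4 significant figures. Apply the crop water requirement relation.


Approach: apply the crop water requirement relation, CWR = ET0 * Kc * days.
CWR = 3.151 * 0.7643 * 24 = 57.80 mm
Therefore the crop water requirement = 57.80 mm.


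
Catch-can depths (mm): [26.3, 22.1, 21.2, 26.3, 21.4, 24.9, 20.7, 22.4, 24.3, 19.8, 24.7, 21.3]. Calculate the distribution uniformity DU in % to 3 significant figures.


Approach: apply the low-quarter distribution uniformity, DU = (mean of lowest quarter of readings / overall mean)*100.
sorted lowest 3 of 12: [19.8, 20.7, 21.2] -> mean = 20.567 mm
overall mean = 22.950 mm
DU = (20.567/22.950)*100 = 89.6 %
Therefore the distribution uniformity DU = 89.6 %.


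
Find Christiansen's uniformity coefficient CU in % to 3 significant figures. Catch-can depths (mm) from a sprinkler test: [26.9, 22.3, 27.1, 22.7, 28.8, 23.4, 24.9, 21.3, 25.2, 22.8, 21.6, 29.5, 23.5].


Approach: apply Christiansen's uniformity coefficient, CU = (1 - mean_abs_deviation/mean)*100.
mean = 24.615 mm
mean |d_i - mean| = 2.2627 mm
CU = (1 - 2.2627/24.615)*100 = 90.8 %
Therefore Christiansen's uniformity coefficient CU = 90.8 %.


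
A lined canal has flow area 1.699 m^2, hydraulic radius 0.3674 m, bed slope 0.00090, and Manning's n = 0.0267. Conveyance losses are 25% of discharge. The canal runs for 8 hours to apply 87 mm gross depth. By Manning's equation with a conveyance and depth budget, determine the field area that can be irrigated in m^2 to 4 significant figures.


Approach: apply Manning's equation with a conveyance and depth budget, Q = (1/n)*A*R^(2/3)*S^(1/2); Q_field = Q*(1-loss); Area = Q_field*t/(d/1000).
Step 1 — canal discharge (Manning's equation):
  Q = (1/0.0267) * 1.699 * 0.3674^(2/3) * 0.00090^(1/2) = 0.979256 m^3/s
Step 2 — delivered flow: Q_field = 0.979256*(1 - 25/100) = 0.734442 m^3/s
Step 3 — volume delivered: V = 0.734442 * 8*3600 = 21151.9 m^3
Step 4 — area served: A = V / (depth/1000) = 21151.9 / 0.087 = 243100 m^2
Therefore the field area that can be irrigated = 243100 m^2.


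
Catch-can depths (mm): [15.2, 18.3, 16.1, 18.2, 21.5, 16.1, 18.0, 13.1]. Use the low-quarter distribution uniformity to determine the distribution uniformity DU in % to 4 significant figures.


Approach: apply the low-quarter distribution uniformity, DU = (mean of lowest quarter of readings / overall mean)*100.
sorted lowest 2 of 8: [13.1, 15.2] -> mean = 14.1500 mm
overall mean = 17.0625 mm
DU = (14.1500/17.0625)*100 = 82.93 %
Therefore the distribution uniformity DU = 82.93 %.


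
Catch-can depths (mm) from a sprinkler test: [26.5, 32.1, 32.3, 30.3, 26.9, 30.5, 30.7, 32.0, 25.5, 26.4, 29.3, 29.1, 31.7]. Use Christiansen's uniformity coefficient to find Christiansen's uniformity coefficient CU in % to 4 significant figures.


Approach: apply Christiansen's uniformity coefficient, CU = (1 - mean_abs_deviation/mean)*100.
mean = 29.4846 mm
mean |d_i - mean| = 2.03195 mm
CU = (1 - 2.03195/29.4846)*100 = 93.11 %
Therefore Christiansen's uniformity coefficient CU = 93.11 %.


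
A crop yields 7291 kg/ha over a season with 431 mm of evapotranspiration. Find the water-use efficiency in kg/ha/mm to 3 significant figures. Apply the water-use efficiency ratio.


Approach: apply the water-use efficiency ratio, WUE = yield/ET.
WUE = 7291 / 431 = 16.9 kg/ha/mm
Therefore the water-use efficiency = 16.9 kg/ha/mm.


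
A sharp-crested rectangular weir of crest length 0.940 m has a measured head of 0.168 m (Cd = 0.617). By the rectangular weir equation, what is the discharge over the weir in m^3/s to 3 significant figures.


Approach: apply the rectangular weir equation, Q = (2/3)*Cd*L*sqrt(2g)*H^1.5.
Q = (2/3)*0.617*0.940*sqrt(2*9.81)*0.168^1.5 = 0.118 m^3/s
Therefore the discharge over the weir = 0.118 m^3/s.


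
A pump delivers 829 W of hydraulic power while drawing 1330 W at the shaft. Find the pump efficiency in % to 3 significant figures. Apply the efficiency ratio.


Approach: apply the efficiency ratio, eta = (P_out/P_in)*100.
eta = (829 / 1330) * 100 = 62.3 %
Therefore the pump efficiency = 62.3 %.


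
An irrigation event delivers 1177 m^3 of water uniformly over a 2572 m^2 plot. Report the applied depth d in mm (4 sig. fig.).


Approach: apply depth from volume over area, d = (V/A)*1000.
d = (1177 / 2572) * 1000 = 457.6 mm
Therefore the applied depth d = 457.6 mm.


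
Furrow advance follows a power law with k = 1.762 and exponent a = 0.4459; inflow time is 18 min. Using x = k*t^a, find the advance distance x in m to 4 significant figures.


x = 1.762 * 18^0.4459 = 6.393 m
Therefore the advance distance x = 6.393 m.


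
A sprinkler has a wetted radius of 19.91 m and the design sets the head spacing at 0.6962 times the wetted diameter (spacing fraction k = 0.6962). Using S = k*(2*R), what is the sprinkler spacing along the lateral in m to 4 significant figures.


S = 0.6962 * (2 * 19.91) = 27.72 m
Therefore the sprinkler spacing along the lateral = 27.72 m.


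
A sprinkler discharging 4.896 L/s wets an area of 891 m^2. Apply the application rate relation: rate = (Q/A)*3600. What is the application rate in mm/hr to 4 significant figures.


rate = (4.896 / 891) * 3600 = 19.78 mm/hr
Therefore the application rate = 19.78 mm/hr.


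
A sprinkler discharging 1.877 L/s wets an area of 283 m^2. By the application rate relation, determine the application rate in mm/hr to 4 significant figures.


Approach: apply the application rate relation, rate = (Q/A)*3600.
rate = (1.877 / 283) * 3600 = 23.88 mm/hr
Therefore the application rate = 23.88 mm/hr.


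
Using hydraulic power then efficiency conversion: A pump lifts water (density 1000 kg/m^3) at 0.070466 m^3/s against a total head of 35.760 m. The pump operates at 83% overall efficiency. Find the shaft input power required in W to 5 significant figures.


Approach: apply hydraulic power then efficiency conversion, P = rho*g*Q*H; P_in = P/eta.
Step 1 — hydraulic power (P = rho*g*Q*H):
  P = 1000 * 9.81 * 0.070466 * 35.760 = 24719.87 W
Step 2 — input power: P_in = P/eta = 24719.87 / 0.83 = 29783 W
Therefore the shaft input power required = 29783 W.


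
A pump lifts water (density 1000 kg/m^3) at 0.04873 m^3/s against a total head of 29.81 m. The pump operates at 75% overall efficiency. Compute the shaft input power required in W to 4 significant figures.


Approach: apply hydraulic power then efficiency conversion, P = rho*g*Q*H; P_in = P/eta.
Step 1 — hydraulic power (P = rho*g*Q*H):
  P = 1000 * 9.81 * 0.04873 * 29.81 = 14250.4 W
Step 2 — input power: P_in = P/eta = 14250.4 / 0.75 = 19000 W
Therefore the shaft input power required = 19000 W.


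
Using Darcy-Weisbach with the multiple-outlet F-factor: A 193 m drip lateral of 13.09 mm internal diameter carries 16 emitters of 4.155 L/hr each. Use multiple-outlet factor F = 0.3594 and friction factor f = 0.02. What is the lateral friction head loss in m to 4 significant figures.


Approach: apply Darcy-Weisbach with the multiple-outlet F-factor, Q = n*q/(3600*1000) m^3/s; v = Q/A; hf = F*f*(L/D)*(v^2/(2g)).
Q = 16*4.155/(3600*1000) = 1.84667e-05 m^3/s
A = pi*(13.09e-3/2)^2 = 1.34576e-04 m^2, so v = Q/A = 0.137221 m/s
hf = 0.3594*0.02*(193/0.01309)*(0.137221^2/(2*9.81)) = 0.1017 m
Therefore the lateral friction head loss = 0.1017 m.


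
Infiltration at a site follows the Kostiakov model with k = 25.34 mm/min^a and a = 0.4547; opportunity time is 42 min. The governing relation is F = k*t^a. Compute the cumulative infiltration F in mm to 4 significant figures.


F = 25.34 * 42^0.4547 = 138.6 mm
Therefore the cumulative infiltration F = 138.6 mm.


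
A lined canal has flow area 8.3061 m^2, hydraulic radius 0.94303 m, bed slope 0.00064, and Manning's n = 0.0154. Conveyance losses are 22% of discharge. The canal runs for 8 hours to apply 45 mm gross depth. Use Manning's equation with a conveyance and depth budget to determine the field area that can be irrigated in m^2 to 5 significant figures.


Approach: apply Manning's equation with a conveyance and depth budget, Q = (1/n)*A*R^(2/3)*S^(1/2); Q_field = Q*(1-loss); Area = Q_field*t/(d/1000).
Step 1 — canal discharge (Manning's equation):
  Q = (1/0.0154) * 8.3061 * 0.94303^(2/3) * 0.00064^(1/2) = 13.12150 m^3/s
Step 2 — delivered flow: Q_field = 13.12150*(1 - 22/100) = 10.23477 m^3/s
Step 3 — volume delivered: V = 10.23477 * 8*3600 = 294761.3 m^3
Step 4 — area served: A = V / (depth/1000) = 294761.3 / 0.045 = 6550300 m^2
Therefore the field area that can be irrigated = 6550300 m^2.


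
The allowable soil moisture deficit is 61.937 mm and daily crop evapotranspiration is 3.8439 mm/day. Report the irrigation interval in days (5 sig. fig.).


Approach: apply the irrigation interval relation, interval = SMD / ETc.
interval = 61.937 / 3.8439 = 16.113 days
Therefore the irrigation interval = 16.113 days.


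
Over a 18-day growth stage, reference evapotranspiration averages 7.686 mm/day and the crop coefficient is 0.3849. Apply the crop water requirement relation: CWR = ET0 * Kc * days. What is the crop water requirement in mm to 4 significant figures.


CWR = 7.686 * 0.3849 * 18 = 53.25 mm
Therefore the crop water requirement = 53.25 mm.


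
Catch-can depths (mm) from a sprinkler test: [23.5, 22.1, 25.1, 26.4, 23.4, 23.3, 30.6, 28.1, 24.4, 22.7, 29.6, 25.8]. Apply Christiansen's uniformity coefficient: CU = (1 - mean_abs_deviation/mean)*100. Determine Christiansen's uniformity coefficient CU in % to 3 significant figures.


mean = 25.417 mm
mean |d_i - mean| = 2.2361 mm
CU = (1 - 2.2361/25.417)*100 = 91.2 %
Therefore Christiansen's uniformity coefficient CU = 91.2 %.


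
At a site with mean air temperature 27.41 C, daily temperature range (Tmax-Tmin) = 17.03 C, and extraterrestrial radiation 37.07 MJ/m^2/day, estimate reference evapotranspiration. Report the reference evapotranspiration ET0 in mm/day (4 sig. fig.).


Approach: apply the Hargreaves-Samani method, ET0 = 0.0023*(Tmean+17.8)*sqrt(Tmax-Tmin)*0.408*Ra.
ET0 = 0.0023*(27.41+17.8)*sqrt(17.03)*0.408*37.07 = 6.490 mm/day
Therefore the reference evapotranspiration ET0 = 6.490 mm/day.


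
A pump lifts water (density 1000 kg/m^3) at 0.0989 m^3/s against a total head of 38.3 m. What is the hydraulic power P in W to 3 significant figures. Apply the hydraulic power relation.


Approach: apply the hydraulic power relation, P = rho*g*Q*H.
P = 1000 * 9.81 * 0.0989 * 38.3 = 37200 W
Therefore the hydraulic power P = 37200 W.


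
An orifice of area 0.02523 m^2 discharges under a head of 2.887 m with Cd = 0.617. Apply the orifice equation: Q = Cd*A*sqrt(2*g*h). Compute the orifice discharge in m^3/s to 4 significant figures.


Q = 0.617 * 0.02523 * sqrt(2*9.81*2.887) = 0.1172 m^3/s
Therefore the orifice discharge = 0.1172 m^3/s.


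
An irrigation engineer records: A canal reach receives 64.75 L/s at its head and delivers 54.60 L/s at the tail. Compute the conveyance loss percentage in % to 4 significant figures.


Approach: apply the conveyance loss ratio, loss% = ((Q_head - Q_tail)/Q_head)*100.
loss = ((64.75 - 54.60)/64.75)*100 = 15.68 %
Therefore the conveyance loss percentage = 15.68 %.


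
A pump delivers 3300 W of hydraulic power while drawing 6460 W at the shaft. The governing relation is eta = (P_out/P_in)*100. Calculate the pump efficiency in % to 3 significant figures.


eta = (3300 / 6460) * 100 = 51.1 %
Therefore the pump efficiency = 51.1 %.


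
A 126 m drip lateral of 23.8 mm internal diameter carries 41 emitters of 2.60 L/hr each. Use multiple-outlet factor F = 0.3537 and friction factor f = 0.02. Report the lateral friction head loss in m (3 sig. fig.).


Approach: apply Darcy-Weisbach with the multiple-outlet F-factor, Q = n*q/(3600*1000) m^3/s; v = Q/A; hf = F*f*(L/D)*(v^2/(2g)).
Q = 41*2.60/(3600*1000) = 2.9611e-05 m^3/s
A = pi*(23.8e-3/2)^2 = 4.4488e-04 m^2, so v = Q/A = 0.066560 m/s
hf = 0.3537*0.02*(126/0.0238)*(0.066560^2/(2*9.81)) = 0.00846 m
Therefore the lateral friction head loss = 0.00846 m.


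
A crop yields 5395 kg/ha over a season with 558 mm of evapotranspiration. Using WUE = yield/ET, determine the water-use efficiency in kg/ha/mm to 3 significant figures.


WUE = 5395 / 558 = 9.67 kg/ha/mm
Therefore the water-use efficiency = 9.67 kg/ha/mm.


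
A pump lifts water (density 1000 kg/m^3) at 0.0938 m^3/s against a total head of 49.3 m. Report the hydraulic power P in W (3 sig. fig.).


Approach: apply the hydraulic power relation, P = rho*g*Q*H.
P = 1000 * 9.81 * 0.0938 * 49.3 = 45400 W
Therefore the hydraulic power P = 45400 W.


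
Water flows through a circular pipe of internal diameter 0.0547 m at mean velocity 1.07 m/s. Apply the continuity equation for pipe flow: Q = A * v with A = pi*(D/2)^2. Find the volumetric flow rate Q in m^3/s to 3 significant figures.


A = pi*(0.0547/2)^2 = 0.0023500 m^2
Q = 0.0023500 * 1.07 = 0.00251 m^3/s
Therefore the volumetric flow rate Q = 0.00251 m^3/s.


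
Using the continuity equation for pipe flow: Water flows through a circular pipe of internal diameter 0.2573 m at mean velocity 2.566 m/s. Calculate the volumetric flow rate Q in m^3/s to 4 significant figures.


Approach: apply the continuity equation for pipe flow, Q = A * v with A = pi*(D/2)^2.
A = pi*(0.2573/2)^2 = 0.0519959 m^2
Q = 0.0519959 * 2.566 = 0.1334 m^3/s
Therefore the volumetric flow rate Q = 0.1334 m^3/s.


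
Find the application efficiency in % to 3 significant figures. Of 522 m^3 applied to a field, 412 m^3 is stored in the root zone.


Approach: apply the application efficiency ratio, Ea = (stored/applied)*100.
Ea = (412/522)*100 = 78.9 %
Therefore the application efficiency = 78.9 %.


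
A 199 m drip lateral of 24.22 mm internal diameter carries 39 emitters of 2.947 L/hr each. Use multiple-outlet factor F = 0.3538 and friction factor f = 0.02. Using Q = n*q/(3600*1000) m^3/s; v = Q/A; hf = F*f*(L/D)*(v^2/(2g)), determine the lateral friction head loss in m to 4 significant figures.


Q = 39*2.947/(3600*1000) = 3.19258e-05 m^3/s
A = pi*(24.22e-3/2)^2 = 4.60721e-04 m^2, so v = Q/A = 0.0692953 m/s
hf = 0.3538*0.02*(199/0.02422)*(0.0692953^2/(2*9.81)) = 0.01423 m
Therefore the lateral friction head loss = 0.01423 m.


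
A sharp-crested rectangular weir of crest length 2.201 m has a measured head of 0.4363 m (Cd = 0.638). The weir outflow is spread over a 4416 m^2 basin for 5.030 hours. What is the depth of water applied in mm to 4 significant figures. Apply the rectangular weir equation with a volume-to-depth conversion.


Approach: apply the rectangular weir equation with a volume-to-depth conversion, Q = (2/3)*Cd*L*sqrt(2g)*H^1.5; d = Q*t/A * 1000.
Step 1 — weir discharge:
  Q = (2/3)*0.638*2.201*sqrt(2*9.81)*0.4363^1.5 = 1.19502 m^3/s
Step 2 — volume: V = 1.19502 * 5.030*3600 = 21639.5 m^3
Step 3 — depth: d = V/A * 1000 = 21639.5/4416 * 1000 = 4900 mm
Therefore the depth of water applied = 4900 mm.


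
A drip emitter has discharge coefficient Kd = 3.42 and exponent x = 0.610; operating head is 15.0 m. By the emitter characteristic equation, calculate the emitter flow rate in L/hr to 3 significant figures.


Approach: apply the emitter characteristic equation, q = Kd * h^x.
q = 3.42 * 15.0^0.610 = 17.8 L/hr
Therefore the emitter flow rate = 17.8 L/hr.


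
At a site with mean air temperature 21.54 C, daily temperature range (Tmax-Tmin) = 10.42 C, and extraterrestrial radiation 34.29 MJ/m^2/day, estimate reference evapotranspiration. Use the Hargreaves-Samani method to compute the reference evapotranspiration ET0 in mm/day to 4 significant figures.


Approach: apply the Hargreaves-Samani method, ET0 = 0.0023*(Tmean+17.8)*sqrt(Tmax-Tmin)*0.408*Ra.
ET0 = 0.0023*(21.54+17.8)*sqrt(10.42)*0.408*34.29 = 4.086 mm/day
Therefore the reference evapotranspiration ET0 = 4.086 mm/day.


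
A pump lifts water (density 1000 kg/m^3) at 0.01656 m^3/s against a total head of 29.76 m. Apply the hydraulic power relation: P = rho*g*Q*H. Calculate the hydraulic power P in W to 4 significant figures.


P = 1000 * 9.81 * 0.01656 * 29.76 = 4835 W
Therefore the hydraulic power P = 4835 W.


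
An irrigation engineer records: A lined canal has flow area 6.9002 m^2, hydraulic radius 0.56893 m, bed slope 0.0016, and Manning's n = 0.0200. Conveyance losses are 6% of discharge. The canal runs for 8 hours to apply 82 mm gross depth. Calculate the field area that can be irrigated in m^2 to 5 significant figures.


Approach: apply Manning's equation with a conveyance and depth budget, Q = (1/n)*A*R^(2/3)*S^(1/2); Q_field = Q*(1-loss); Area = Q_field*t/(d/1000).
Step 1 — canal discharge (Manning's equation):
  Q = (1/0.0200) * 6.9002 * 0.56893^(2/3) * 0.0016^(1/2) = 9.475400 m^3/s
Step 2 — delivered flow: Q_field = 9.475400*(1 - 6/100) = 8.906876 m^3/s
Step 3 — volume delivered: V = 8.906876 * 8*3600 = 256518.0 m^3
Step 4 — area served: A = V / (depth/1000) = 256518.0 / 0.082 = 3128300 m^2
Therefore the field area that can be irrigated = 3128300 m^2.


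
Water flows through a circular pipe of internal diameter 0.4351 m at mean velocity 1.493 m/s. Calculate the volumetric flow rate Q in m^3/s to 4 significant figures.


Approach: apply the continuity equation for pipe flow, Q = A * v with A = pi*(D/2)^2.
A = pi*(0.4351/2)^2 = 0.148685 m^2
Q = 0.148685 * 1.493 = 0.2220 m^3/s
Therefore the volumetric flow rate Q = 0.2220 m^3/s.


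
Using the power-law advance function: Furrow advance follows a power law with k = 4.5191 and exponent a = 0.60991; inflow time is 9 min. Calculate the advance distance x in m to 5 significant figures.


Approach: apply the power-law advance function, x = k*t^a.
x = 4.5191 * 9^0.60991 = 17.261 m
Therefore the advance distance x = 17.261 m.


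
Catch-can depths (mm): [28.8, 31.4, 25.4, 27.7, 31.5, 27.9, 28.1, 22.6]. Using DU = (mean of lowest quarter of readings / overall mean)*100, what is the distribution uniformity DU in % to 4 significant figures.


sorted lowest 2 of 8: [22.6, 25.4] -> mean = 24.0000 mm
overall mean = 27.9250 mm
DU = (24.0000/27.9250)*100 = 85.94 %
Therefore the distribution uniformity DU = 85.94 %.


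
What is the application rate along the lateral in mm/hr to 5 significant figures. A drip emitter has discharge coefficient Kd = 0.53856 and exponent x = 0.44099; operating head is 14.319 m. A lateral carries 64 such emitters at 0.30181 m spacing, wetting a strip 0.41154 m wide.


Approach: apply the emitter equation with a lateral mass balance, q = Kd*h^x; Q = n*q; rate = Q/(n*spacing*width).
Step 1 — single emitter flow (q = Kd*h^x):
  q = 0.53856 * 14.319^0.44099 = 1.741727 L/hr
Step 2 — total lateral flow: Q = 64 * 1.741727 = 111.4705 L/hr
Step 3 — wetted area: A = 64 * 0.30181 * 0.41154 = 7.949241 m^2
Step 4 — application rate: Q/A = 111.4705/7.949241 = 14.023 mm/hr
Therefore the application rate along the lateral = 14.023 mm/hr.


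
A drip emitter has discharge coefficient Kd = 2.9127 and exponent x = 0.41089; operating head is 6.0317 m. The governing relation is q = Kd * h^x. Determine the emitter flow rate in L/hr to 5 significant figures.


q = 2.9127 * 6.0317^0.41089 = 6.0950 L/hr
Therefore the emitter flow rate = 6.0950 L/hr.


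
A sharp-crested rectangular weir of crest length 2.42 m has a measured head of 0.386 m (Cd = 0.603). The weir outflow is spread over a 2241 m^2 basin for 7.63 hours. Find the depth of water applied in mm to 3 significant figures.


Approach: apply the rectangular weir equation with a volume-to-depth conversion, Q = (2/3)*Cd*L*sqrt(2g)*H^1.5; d = Q*t/A * 1000.
Step 1 — weir discharge:
  Q = (2/3)*0.603*2.42*sqrt(2*9.81)*0.386^1.5 = 1.0334 m^3/s
Step 2 — volume: V = 1.0334 * 7.63*3600 = 28386 m^3
Step 3 — depth: d = V/A * 1000 = 28386/2241 * 1000 = 12700 mm
Therefore the depth of water applied = 12700 mm.


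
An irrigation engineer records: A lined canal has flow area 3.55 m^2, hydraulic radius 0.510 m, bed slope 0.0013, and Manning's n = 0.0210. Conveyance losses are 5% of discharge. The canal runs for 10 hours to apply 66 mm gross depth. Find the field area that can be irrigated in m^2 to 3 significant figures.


Approach: apply Manning's equation with a conveyance and depth budget, Q = (1/n)*A*R^(2/3)*S^(1/2); Q_field = Q*(1-loss); Area = Q_field*t/(d/1000).
Step 1 — canal discharge (Manning's equation):
  Q = (1/0.0210) * 3.55 * 0.510^(2/3) * 0.0013^(1/2) = 3.8907 m^3/s
Step 2 — delivered flow: Q_field = 3.8907*(1 - 5/100) = 3.6962 m^3/s
Step 3 — volume delivered: V = 3.6962 * 10*3600 = 133060 m^3
Step 4 — area served: A = V / (depth/1000) = 133060 / 0.066 = 2020000 m^2
Therefore the field area that can be irrigated = 2020000 m^2.


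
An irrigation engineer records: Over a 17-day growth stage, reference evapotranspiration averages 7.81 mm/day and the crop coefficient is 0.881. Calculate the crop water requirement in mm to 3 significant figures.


Approach: apply the crop water requirement relation, CWR = ET0 * Kc * days.
CWR = 7.81 * 0.881 * 17 = 117 mm
Therefore the crop water requirement = 117 mm.


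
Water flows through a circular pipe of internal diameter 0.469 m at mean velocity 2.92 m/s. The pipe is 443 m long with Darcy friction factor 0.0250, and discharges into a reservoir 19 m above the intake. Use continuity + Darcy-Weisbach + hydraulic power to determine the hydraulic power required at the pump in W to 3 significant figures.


Approach: apply continuity + Darcy-Weisbach + hydraulic power, Q = A*v; hf = f*(L/D)*(v^2/(2g)); H = static + hf; P = rho*g*Q*H.
Step 1 — flow rate (continuity, Q = A*v):
  A = pi*(0.469/2)^2 = 0.17276 m^2
  Q = 0.17276 * 2.92 = 0.50445 m^3/s
Step 2 — friction head loss (Darcy-Weisbach):
  hf = 0.0250 * (443/0.469) * (2.92^2 / (2*9.81))
  hf = 10.262 m
Step 3 — total head: H = 19 + 10.262 = 29.262 m
Step 4 — hydraulic power (P = rho*g*Q*H):
  P = 1000 * 9.81 * 0.50445 * 29.262 = 145000 W
Therefore the hydraulic power required at the pump = 145000 W.


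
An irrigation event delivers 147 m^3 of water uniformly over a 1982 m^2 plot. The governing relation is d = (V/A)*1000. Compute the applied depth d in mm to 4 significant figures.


d = (147 / 1982) * 1000 = 74.17 mm
Therefore the applied depth d = 74.17 mm.


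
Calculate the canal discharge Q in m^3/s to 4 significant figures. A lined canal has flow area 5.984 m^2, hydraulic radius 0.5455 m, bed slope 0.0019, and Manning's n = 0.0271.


Approach: apply Manning's equation, Q = (1/n)*A*R^(2/3)*S^(1/2).
Q = (1/0.0271) * 5.984 * 0.5455^(2/3) * 0.0019^(1/2) = 6.426 m^3/s
Therefore the canal discharge Q = 6.426 m^3/s.


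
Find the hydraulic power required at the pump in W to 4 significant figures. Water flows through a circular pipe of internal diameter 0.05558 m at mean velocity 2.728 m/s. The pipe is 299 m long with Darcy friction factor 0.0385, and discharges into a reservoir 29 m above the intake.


Approach: apply continuity + Darcy-Weisbach + hydraulic power, Q = A*v; hf = f*(L/D)*(v^2/(2g)); H = static + hf; P = rho*g*Q*H.
Step 1 — flow rate (continuity, Q = A*v):
  A = pi*(0.05558/2)^2 = 0.00242620 m^2
  Q = 0.00242620 * 2.728 = 0.00661868 m^3/s
Step 2 — friction head loss (Darcy-Weisbach):
  hf = 0.0385 * (299/0.05558) * (2.728^2 / (2*9.81))
  hf = 78.5603 m
Step 3 — total head: H = 29 + 78.5603 = 107.560 m
Step 4 — hydraulic power (P = rho*g*Q*H):
  P = 1000 * 9.81 * 0.00661868 * 107.560 = 6984 W
Therefore the hydraulic power required at the pump = 6984 W.


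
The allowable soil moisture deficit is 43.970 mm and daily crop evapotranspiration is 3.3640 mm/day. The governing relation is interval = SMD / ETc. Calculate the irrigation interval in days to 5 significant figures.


interval = 43.970 / 3.3640 = 13.071 days
Therefore the irrigation interval = 13.071 days.


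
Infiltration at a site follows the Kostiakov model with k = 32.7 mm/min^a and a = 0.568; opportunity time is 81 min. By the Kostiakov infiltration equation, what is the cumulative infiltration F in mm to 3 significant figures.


Approach: apply the Kostiakov infiltration equation, F = k*t^a.
F = 32.7 * 81^0.568 = 397 mm
Therefore the cumulative infiltration F = 397 mm.


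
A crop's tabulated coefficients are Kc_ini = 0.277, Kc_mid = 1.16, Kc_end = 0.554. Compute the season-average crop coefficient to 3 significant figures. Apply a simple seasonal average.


Approach: apply a simple seasonal average, Kc_avg = (Kc_ini + Kc_mid + Kc_end)/3.
Kc_avg = (0.277 + 1.16 + 0.554)/3 = 0.664
Therefore the season-average crop coefficient = 0.664.


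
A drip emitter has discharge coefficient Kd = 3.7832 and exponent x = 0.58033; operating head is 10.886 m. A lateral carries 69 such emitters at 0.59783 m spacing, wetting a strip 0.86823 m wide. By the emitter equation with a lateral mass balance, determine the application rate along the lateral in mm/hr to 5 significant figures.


Approach: apply the emitter equation with a lateral mass balance, q = Kd*h^x; Q = n*q; rate = Q/(n*spacing*width).
Step 1 — single emitter flow (q = Kd*h^x):
  q = 3.7832 * 10.886^0.58033 = 15.12116 L/hr
Step 2 — total lateral flow: Q = 69 * 15.12116 = 1043.360 L/hr
Step 3 — wetted area: A = 69 * 0.59783 * 0.86823 = 35.81472 m^2
Step 4 — application rate: Q/A = 1043.360/35.81472 = 29.132 mm/hr
Therefore the application rate along the lateral = 29.132 mm/hr.


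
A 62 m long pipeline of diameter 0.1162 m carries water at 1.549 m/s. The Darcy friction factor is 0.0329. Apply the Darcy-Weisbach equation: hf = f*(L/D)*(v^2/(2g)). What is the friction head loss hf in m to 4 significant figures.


hf = 0.0329 * (62/0.1162) * (1.549^2 / (2*9.81))
hf = 2.147 m
Therefore the friction head loss hf = 2.147 m.


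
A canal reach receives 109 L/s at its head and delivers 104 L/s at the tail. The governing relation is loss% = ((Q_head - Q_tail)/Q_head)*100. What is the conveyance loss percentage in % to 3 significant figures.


loss = ((109 - 104)/109)*100 = 4.59 %
Therefore the conveyance loss percentage = 4.59 %.


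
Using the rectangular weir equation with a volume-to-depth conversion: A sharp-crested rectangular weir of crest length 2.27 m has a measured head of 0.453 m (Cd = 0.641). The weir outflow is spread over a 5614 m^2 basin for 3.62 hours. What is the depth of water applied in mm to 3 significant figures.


Approach: apply the rectangular weir equation with a volume-to-depth conversion, Q = (2/3)*Cd*L*sqrt(2g)*H^1.5; d = Q*t/A * 1000.
Step 1 — weir discharge:
  Q = (2/3)*0.641*2.27*sqrt(2*9.81)*0.453^1.5 = 1.3101 m^3/s
Step 2 — volume: V = 1.3101 * 3.62*3600 = 17073 m^3
Step 3 — depth: d = V/A * 1000 = 17073/5614 * 1000 = 3040 mm
Therefore the depth of water applied = 3040 mm.


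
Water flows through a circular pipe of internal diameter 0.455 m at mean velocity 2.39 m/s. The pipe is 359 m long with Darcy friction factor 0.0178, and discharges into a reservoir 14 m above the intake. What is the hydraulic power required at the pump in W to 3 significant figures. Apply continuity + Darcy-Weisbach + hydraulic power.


Approach: apply continuity + Darcy-Weisbach + hydraulic power, Q = A*v; hf = f*(L/D)*(v^2/(2g)); H = static + hf; P = rho*g*Q*H.
Step 1 — flow rate (continuity, Q = A*v):
  A = pi*(0.455/2)^2 = 0.16260 m^2
  Q = 0.16260 * 2.39 = 0.38861 m^3/s
Step 2 — friction head loss (Darcy-Weisbach):
  hf = 0.0178 * (359/0.455) * (2.39^2 / (2*9.81))
  hf = 4.0888 m
Step 3 — total head: H = 14 + 4.0888 = 18.089 m
Step 4 — hydraulic power (P = rho*g*Q*H):
  P = 1000 * 9.81 * 0.38861 * 18.089 = 69000 W
Therefore the hydraulic power required at the pump = 69000 W.


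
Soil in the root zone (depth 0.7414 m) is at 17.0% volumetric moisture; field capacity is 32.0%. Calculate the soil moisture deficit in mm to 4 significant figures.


Approach: apply the soil moisture deficit relation, SMD = (FC - theta)/100 * depth * 1000.
SMD = (32.0 - 17.0)/100 * 0.7414 * 1000 = 111.2 mm
Therefore the soil moisture deficit = 111.2 mm.


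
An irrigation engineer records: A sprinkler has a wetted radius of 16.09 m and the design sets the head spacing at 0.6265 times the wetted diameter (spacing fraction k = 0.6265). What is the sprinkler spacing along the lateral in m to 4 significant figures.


Approach: apply the sprinkler spacing rule (spacing as a fraction of wetted diameter), S = k*(2*R).
S = 0.6265 * (2 * 16.09) = 20.16 m
Therefore the sprinkler spacing along the lateral = 20.16 m.


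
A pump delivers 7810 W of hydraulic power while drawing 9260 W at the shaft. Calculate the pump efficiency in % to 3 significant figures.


Approach: apply the efficiency ratio, eta = (P_out/P_in)*100.
eta = (7810 / 9260) * 100 = 84.3 %
Therefore the pump efficiency = 84.3 %.


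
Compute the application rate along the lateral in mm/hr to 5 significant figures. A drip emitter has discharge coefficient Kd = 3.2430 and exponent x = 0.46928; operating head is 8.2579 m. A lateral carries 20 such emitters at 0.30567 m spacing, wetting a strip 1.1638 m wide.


Approach: apply the emitter equation with a lateral mass balance, q = Kd*h^x; Q = n*q; rate = Q/(n*spacing*width).
Step 1 — single emitter flow (q = Kd*h^x):
  q = 3.2430 * 8.2579^0.46928 = 8.734047 L/hr
Step 2 — total lateral flow: Q = 20 * 8.734047 = 174.6809 L/hr
Step 3 — wetted area: A = 20 * 0.30567 * 1.1638 = 7.114775 m^2
Step 4 — application rate: Q/A = 174.6809/7.114775 = 24.552 mm/hr
Therefore the application rate along the lateral = 24.552 mm/hr.


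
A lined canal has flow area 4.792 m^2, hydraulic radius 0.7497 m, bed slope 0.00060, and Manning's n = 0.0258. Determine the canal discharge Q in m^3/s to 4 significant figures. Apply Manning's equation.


Approach: apply Manning's equation, Q = (1/n)*A*R^(2/3)*S^(1/2).
Q = (1/0.0258) * 4.792 * 0.7497^(2/3) * 0.00060^(1/2) = 3.755 m^3/s
Therefore the canal discharge Q = 3.755 m^3/s.


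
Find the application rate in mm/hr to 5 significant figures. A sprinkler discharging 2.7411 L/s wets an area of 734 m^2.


Approach: apply the application rate relation, rate = (Q/A)*3600.
rate = (2.7411 / 734) * 3600 = 13.444 mm/hr
Therefore the application rate = 13.444 mm/hr.


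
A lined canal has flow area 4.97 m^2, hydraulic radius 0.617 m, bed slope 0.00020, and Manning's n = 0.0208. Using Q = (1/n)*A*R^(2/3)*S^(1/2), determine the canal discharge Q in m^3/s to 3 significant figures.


Q = (1/0.0208) * 4.97 * 0.617^(2/3) * 0.00020^(1/2) = 2.45 m^3/s
Therefore the canal discharge Q = 2.45 m^3/s.


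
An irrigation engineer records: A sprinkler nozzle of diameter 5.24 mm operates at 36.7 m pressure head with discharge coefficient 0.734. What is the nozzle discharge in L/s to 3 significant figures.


Approach: apply the orifice equation, Q = Cd*A*sqrt(2*g*h), A = pi*(d/2)^2.
A = pi*(5.24e-3/2)^2 = 2.1565e-05 m^2
Q = 0.734 * 2.1565e-05 * sqrt(2*9.81*36.7) * 1000 = 0.425 L/s
Therefore the nozzle discharge = 0.425 L/s.


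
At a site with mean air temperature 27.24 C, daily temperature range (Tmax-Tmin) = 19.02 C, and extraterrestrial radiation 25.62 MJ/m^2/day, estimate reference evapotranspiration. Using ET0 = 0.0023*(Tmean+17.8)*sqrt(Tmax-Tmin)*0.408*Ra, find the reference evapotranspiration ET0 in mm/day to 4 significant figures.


ET0 = 0.0023*(27.24+17.8)*sqrt(19.02)*0.408*25.62 = 4.722 mm/day
Therefore the reference evapotranspiration ET0 = 4.722 mm/day.


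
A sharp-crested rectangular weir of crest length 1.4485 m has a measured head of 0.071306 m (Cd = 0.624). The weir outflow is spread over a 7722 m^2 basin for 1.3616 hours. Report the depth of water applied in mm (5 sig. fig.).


Approach: apply the rectangular weir equation with a volume-to-depth conversion, Q = (2/3)*Cd*L*sqrt(2g)*H^1.5; d = Q*t/A * 1000.
Step 1 — weir discharge:
  Q = (2/3)*0.624*1.4485*sqrt(2*9.81)*0.071306^1.5 = 0.05082185 m^3/s
Step 2 — volume: V = 0.05082185 * 1.3616*3600 = 249.1165 m^3
Step 3 — depth: d = V/A * 1000 = 249.1165/7722 * 1000 = 32.261 mm
Therefore the depth of water applied = 32.261 mm.


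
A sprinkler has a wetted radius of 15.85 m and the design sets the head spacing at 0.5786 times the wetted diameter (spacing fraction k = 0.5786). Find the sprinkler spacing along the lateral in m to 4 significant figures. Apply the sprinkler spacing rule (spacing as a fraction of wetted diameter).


Approach: apply the sprinkler spacing rule (spacing as a fraction of wetted diameter), S = k*(2*R).
S = 0.5786 * (2 * 15.85) = 18.34 m
Therefore the sprinkler spacing along the lateral = 18.34 m.


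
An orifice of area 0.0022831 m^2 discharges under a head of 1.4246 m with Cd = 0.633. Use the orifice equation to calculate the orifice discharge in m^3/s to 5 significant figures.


Approach: apply the orifice equation, Q = Cd*A*sqrt(2*g*h).
Q = 0.633 * 0.0022831 * sqrt(2*9.81*1.4246) = 0.0076405 m^3/s
Therefore the orifice discharge = 0.0076405 m^3/s.


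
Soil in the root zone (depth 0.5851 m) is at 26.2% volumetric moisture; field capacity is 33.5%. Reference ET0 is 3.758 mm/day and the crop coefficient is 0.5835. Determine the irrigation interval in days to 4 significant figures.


Approach: apply soil-water budget scheduling, SMD = (FC-theta)/100*depth*1000; ETc = ET0*Kc; interval = SMD/ETc.
Step 1 — soil moisture deficit:
  SMD = (33.5 - 26.2)/100 * 0.5851 * 1000 = 42.7123 mm
Step 2 — daily crop ET (ETc = ET0*Kc):
  ETc = 3.758 * 0.5835 = 2.19279 mm/day
Step 3 — irrigation interval (SMD/ETc):
  interval = 42.7123 / 2.19279 = 19.48 days
Therefore the irrigation interval = 19.48 days.


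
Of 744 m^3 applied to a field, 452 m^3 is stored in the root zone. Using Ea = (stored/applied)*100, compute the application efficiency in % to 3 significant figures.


Ea = (452/744)*100 = 60.8 %
Therefore the application efficiency = 60.8 %.


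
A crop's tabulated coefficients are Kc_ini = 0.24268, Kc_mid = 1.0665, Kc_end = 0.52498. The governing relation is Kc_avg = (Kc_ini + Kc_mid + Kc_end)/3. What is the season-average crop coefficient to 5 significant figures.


Kc_avg = (0.24268 + 1.0665 + 0.52498)/3 = 0.61139
Therefore the season-average crop coefficient = 0.61139.


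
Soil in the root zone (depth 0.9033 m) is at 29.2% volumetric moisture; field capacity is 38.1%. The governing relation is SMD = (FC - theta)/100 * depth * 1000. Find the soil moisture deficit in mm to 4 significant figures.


SMD = (38.1 - 29.2)/100 * 0.9033 * 1000 = 80.39 mm
Therefore the soil moisture deficit = 80.39 mm.
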